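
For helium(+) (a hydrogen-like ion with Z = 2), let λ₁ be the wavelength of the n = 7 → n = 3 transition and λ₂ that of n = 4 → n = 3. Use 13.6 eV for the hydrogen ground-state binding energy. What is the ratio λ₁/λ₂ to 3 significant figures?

0.536

λ ∝ 1/ΔE ∝ 1/(1/n_f² − 1/n_i²), and the Z² and hc factors cancel in the ratio.
λ₁/λ₂ = (1/3² − 1/4²)/(1/3² − 1/7²) = 0.04861/0.09070 = 0.536.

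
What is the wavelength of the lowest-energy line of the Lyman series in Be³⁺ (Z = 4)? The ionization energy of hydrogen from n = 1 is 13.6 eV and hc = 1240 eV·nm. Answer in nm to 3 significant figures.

The Lyman series terminates on n_f = 1; the first line has n_i = 1+1 = 2.
ΔE = 217.6 × (1/1² − 1/2²) = 163.2 eV.
λ = 1240 / 163.2 = 7.60 nm.

7.60 nm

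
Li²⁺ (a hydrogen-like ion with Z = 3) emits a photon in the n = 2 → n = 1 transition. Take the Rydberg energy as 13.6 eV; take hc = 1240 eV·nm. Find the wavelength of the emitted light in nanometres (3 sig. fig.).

13.5 nm

For Z = 3 the level energies scale as Z², so the effective Rydberg energy is 13.6 × 9 = 122.4 eV.
ΔE = 122.4 × (1/1² − 1/2²) = 122.4 × 0.7500 = 91.80 eV.
λ = hc/ΔE = 1240 / 91.80 = 13.5 nm.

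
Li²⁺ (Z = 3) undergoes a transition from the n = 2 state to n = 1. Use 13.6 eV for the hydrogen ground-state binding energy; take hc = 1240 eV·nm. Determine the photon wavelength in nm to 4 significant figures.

13.51 nm

For Z = 3 the level energies scale as Z², so the effective Rydberg energy is 13.6 × 9 = 122.4 eV.
ΔE = 122.4 × (1/1² − 1/2²) = 122.4 × 0.7500 = 91.80 eV.
λ = hc/ΔE = 1240 / 91.80 = 13.51 nm.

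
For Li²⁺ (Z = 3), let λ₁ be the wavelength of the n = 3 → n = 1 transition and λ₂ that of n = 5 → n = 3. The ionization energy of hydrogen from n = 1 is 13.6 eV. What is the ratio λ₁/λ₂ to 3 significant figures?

λ ∝ 1/ΔE ∝ 1/(1/n_f² − 1/n_i²), and the Z² and hc factors cancel in the ratio.
λ₁/λ₂ = (1/3² − 1/5²)/(1/1² − 1/3²) = 0.07111/0.8889 = 0.0800.

0.0800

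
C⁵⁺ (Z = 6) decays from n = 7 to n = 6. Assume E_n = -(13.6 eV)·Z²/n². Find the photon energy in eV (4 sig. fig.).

The Bohr energies scale as Z², so for Z = 6: E_n = −489.6/n² eV.
E_7 = −489.6/49 = −9.992 eV and E_6 = −489.6/36 = −13.60 eV.
The photon energy is |E_7 − E_6| = 3.608 eV.

3.608 eV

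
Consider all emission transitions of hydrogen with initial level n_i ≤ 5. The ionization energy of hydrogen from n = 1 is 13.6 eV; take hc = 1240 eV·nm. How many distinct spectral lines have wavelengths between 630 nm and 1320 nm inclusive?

2

Enumerate all n_i → n_f pairs with 1 ≤ n_f < n_i ≤ 5 and compute λ = 1240 / [13.6·1·(1/n_f² − 1/n_i²)].
Lines falling in [630, 1320] nm: 3→2 (656.5 nm), 5→3 (1282 nm).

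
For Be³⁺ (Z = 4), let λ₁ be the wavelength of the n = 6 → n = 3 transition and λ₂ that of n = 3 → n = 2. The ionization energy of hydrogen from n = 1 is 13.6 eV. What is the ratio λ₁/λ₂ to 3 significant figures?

λ ∝ 1/ΔE ∝ 1/(1/n_f² − 1/n_i²), and the Z² and hc factors cancel in the ratio.
λ₁/λ₂ = (1/2² − 1/3²)/(1/3² − 1/6²) = 0.1389/0.08333 = 1.67.

1.67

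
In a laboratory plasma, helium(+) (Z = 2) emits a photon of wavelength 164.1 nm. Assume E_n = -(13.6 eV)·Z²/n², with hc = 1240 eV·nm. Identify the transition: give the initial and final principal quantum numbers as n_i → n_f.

The photon energy is ΔE = hc/λ = 1240 / 164.1 = 7.556 eV.
With Z = 2, ΔE = 54.40 × (1/n_f² − 1/n_i²), so 1/n_f² − 1/n_i² = 0.1389.
Trying n_f = 2 gives 1/n_i² = 0.1111, i.e. n_i ≈ 3; this pair matches.

n_i = 3, n_f = 2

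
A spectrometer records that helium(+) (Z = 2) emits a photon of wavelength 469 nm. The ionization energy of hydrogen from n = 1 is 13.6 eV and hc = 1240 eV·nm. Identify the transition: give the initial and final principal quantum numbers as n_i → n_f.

n_i = 4, n_f = 3

The photon energy is ΔE = hc/λ = 1240 / 469 = 2.644 eV.
With Z = 2, ΔE = 54.40 × (1/n_f² − 1/n_i²), so 1/n_f² − 1/n_i² = 0.04860.
Trying n_f = 3 gives 1/n_i² = 0.06251, i.e. n_i ≈ 4; this pair matches.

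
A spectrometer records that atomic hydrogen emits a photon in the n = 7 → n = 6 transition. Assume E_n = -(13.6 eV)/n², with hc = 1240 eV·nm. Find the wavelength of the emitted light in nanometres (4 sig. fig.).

12370 nm

ΔE = 13.60 × (1/6² − 1/7²) = 13.60 × 0.007370 = 0.1002 eV.
λ = hc/ΔE = 1240 / 0.1002 = 12370 nm.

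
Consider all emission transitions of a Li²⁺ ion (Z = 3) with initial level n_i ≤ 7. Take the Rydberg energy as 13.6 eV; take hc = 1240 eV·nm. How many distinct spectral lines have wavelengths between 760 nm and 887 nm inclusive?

1

Enumerate all n_i → n_f pairs with 1 ≤ n_f < n_i ≤ 7 and compute λ = 1240 / [13.6·9·(1/n_f² − 1/n_i²)].
Lines falling in [760, 887] nm: 6→5 (828.9 nm).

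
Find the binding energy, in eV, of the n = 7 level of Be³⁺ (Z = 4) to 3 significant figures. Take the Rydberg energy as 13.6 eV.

4.44 eV

E_n = −13.6 Z²/n² = −217.6/n² eV for Z = 4.
E_7 = −217.6/49 = −4.44 eV, so ionization (to E = 0) requires 4.44 eV.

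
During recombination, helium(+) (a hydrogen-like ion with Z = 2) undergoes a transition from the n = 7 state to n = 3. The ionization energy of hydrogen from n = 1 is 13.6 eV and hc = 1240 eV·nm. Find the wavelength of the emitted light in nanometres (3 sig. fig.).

For Z = 2 the level energies scale as Z², so the effective Rydberg energy is 13.6 × 4 = 54.40 eV.
ΔE = 54.40 × (1/3² − 1/7²) = 54.40 × 0.09070 = 4.934 eV.
λ = hc/ΔE = 1240 / 4.934 = 251 nm.

251 nm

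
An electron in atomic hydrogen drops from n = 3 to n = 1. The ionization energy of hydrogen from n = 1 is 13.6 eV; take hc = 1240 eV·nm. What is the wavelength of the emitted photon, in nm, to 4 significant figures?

102.6 nm

ΔE = 13.60 × (1/1² − 1/3²) = 13.60 × 0.8889 = 12.09 eV.
λ = hc/ΔE = 1240 / 12.09 = 102.6 nm.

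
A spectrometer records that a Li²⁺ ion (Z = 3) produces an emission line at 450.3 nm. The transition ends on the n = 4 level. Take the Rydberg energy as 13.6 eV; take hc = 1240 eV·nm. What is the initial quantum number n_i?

The photon energy is ΔE = hc/λ = 1240 / 450.3 = 2.754 eV.
With Z = 3, ΔE = 122.4 × (1/n_f² − 1/n_i²), so 1/n_f² − 1/n_i² = 0.02250.
With n_f = 4: 1/n_i² = 1/16 − 0.02250 = 0.04000, so n_i ≈ 5.00.

n_i = 5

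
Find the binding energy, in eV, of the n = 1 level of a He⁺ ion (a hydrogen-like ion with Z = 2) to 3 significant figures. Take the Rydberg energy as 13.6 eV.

E_n = −13.6 Z²/n² = −54.40/n² eV for Z = 2.
E_1 = −54.40/1 = −54.4 eV, so ionization (to E = 0) requires 54.4 eV.

54.4 eV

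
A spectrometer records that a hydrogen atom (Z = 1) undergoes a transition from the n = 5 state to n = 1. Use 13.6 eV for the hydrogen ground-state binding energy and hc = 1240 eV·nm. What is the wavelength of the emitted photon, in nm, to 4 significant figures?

ΔE = 13.60 × (1/1² − 1/5²) = 13.60 × 0.9600 = 13.06 eV.
λ = hc/ΔE = 1240 / 13.06 = 94.98 nm.

94.98 nm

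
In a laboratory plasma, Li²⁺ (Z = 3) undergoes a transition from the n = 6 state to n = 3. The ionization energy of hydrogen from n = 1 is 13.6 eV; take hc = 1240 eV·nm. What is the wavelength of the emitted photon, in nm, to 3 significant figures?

122 nm

For Z = 3 the level energies scale as Z², so the effective Rydberg energy is 13.6 × 9 = 122.4 eV.
ΔE = 122.4 × (1/3² − 1/6²) = 122.4 × 0.08333 = 10.20 eV.
λ = hc/ΔE = 1240 / 10.20 = 122 nm.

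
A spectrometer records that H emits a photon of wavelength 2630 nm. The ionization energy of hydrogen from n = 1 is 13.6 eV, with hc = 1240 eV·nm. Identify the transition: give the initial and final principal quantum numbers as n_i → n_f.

n_i = 6, n_f = 4

The photon energy is ΔE = hc/λ = 1240 / 2630 = 0.4715 eV.
With Z = 1, ΔE = 13.60 × (1/n_f² − 1/n_i²), so 1/n_f² − 1/n_i² = 0.03467.
Trying n_f = 4 gives 1/n_i² = 0.02783, i.e. n_i ≈ 6; this pair matches.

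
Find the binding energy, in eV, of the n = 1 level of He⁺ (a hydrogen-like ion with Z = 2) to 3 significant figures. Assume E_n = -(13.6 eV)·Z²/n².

54.4 eV

E_n = −13.6 Z²/n² = −54.40/n² eV for Z = 2.
E_1 = −54.40/1 = −54.4 eV, so ionization (to E = 0) requires 54.4 eV.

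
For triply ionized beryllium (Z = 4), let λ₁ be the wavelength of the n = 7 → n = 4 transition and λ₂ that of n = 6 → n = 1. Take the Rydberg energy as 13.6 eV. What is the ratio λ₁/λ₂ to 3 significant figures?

23.1

λ ∝ 1/ΔE ∝ 1/(1/n_f² − 1/n_i²), and the Z² and hc factors cancel in the ratio.
λ₁/λ₂ = (1/1² − 1/6²)/(1/4² − 1/7²) = 0.9722/0.04209 = 23.1.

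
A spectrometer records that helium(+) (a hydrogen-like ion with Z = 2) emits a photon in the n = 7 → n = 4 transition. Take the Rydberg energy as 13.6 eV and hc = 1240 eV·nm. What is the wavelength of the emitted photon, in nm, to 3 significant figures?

542 nm

For Z = 2 the level energies scale as Z², so the effective Rydberg energy is 13.6 × 4 = 54.40 eV.
ΔE = 54.40 × (1/4² − 1/7²) = 54.40 × 0.04209 = 2.290 eV.
λ = hc/ΔE = 1240 / 2.290 = 542 nm.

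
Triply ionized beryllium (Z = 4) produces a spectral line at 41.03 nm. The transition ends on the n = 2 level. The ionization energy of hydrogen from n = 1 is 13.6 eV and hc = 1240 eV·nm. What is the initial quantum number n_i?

n_i = 3

The photon energy is ΔE = hc/λ = 1240 / 41.03 = 30.22 eV.
With Z = 4, ΔE = 217.6 × (1/n_f² − 1/n_i²), so 1/n_f² − 1/n_i² = 0.1389.
With n_f = 2: 1/n_i² = 1/4 − 0.1389 = 0.1111, so n_i ≈ 3.00.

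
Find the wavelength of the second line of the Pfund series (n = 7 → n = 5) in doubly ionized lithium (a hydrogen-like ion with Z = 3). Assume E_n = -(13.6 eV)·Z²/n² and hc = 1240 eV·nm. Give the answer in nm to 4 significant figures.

517.1 nm

The Pfund series terminates on n_f = 5; the second line has n_i = 5+2 = 7.
ΔE = 122.4 × (1/5² − 1/7²) = 2.398 eV.
λ = 1240 / 2.398 = 517.1 nm.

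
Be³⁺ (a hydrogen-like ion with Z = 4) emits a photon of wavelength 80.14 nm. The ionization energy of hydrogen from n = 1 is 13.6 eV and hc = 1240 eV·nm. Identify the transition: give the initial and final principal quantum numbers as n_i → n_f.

The photon energy is ΔE = hc/λ = 1240 / 80.14 = 15.47 eV.
With Z = 4, ΔE = 217.6 × (1/n_f² − 1/n_i²), so 1/n_f² − 1/n_i² = 0.07111.
Trying n_f = 3 gives 1/n_i² = 0.04000, i.e. n_i ≈ 5; this pair matches.

n_i = 5, n_f = 3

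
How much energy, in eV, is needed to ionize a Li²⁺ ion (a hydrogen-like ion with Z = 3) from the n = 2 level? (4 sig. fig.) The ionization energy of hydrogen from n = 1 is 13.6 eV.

30.60 eV

E_n = −13.6 Z²/n² = −122.4/n² eV for Z = 3.
E_2 = −122.4/4 = −30.60 eV, so ionization (to E = 0) requires 30.60 eV.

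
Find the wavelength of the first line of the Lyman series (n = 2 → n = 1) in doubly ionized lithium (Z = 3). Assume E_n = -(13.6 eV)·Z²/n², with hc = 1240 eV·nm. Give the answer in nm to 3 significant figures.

13.5 nm

The Lyman series terminates on n_f = 1; the first line has n_i = 1+1 = 2.
ΔE = 122.4 × (1/1² − 1/2²) = 91.80 eV.
λ = 1240 / 91.80 = 13.5 nm.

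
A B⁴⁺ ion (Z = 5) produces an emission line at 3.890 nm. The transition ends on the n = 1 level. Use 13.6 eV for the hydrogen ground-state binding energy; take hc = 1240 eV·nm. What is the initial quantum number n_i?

The photon energy is ΔE = hc/λ = 1240 / 3.890 = 318.8 eV.
With Z = 5, ΔE = 340.0 × (1/n_f² − 1/n_i²), so 1/n_f² − 1/n_i² = 0.9375.
With n_f = 1: 1/n_i² = 1/1 − 0.9375 = 0.06245, so n_i ≈ 4.00.

n_i = 4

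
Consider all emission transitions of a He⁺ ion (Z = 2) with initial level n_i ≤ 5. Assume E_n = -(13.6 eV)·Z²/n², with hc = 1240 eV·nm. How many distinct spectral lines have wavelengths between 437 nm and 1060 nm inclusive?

2

Enumerate all n_i → n_f pairs with 1 ≤ n_f < n_i ≤ 5 and compute λ = 1240 / [13.6·4·(1/n_f² − 1/n_i²)].
Lines falling in [437, 1060] nm: 4→3 (468.9 nm), 5→4 (1013 nm).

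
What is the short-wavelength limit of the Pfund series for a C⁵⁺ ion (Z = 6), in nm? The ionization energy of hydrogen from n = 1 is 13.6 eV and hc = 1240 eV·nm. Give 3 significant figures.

63.3 nm

The Pfund series has lower level n_f = 5; the series limit corresponds to n_i → ∞.
ΔE_max = 13.6 × 36 / 5² = 19.58 eV.
λ_min = 1240 / 19.58 = 63.3 nm.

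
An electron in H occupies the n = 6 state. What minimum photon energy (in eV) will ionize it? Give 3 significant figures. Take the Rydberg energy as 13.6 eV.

0.378 eV

E_6 = −13.60/36 = −0.378 eV, so ionization (to E = 0) requires 0.378 eV.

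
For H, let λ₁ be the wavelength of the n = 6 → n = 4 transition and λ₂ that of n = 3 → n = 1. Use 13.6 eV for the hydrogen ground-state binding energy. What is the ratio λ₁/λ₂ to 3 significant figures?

λ ∝ 1/ΔE ∝ 1/(1/n_f² − 1/n_i²), and the Z² and hc factors cancel in the ratio.
λ₁/λ₂ = (1/1² − 1/3²)/(1/4² − 1/6²) = 0.8889/0.03472 = 25.6.

25.6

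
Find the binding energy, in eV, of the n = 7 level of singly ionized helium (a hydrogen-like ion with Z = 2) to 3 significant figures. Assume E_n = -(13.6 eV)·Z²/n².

1.11 eV

E_n = −13.6 Z²/n² = −54.40/n² eV for Z = 2.
E_7 = −54.40/49 = −1.11 eV, so ionization (to E = 0) requires 1.11 eV.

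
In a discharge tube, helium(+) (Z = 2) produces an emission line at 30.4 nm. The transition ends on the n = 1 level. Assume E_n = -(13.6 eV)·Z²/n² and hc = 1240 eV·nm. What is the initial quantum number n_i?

n_i = 2

The photon energy is ΔE = hc/λ = 1240 / 30.4 = 40.79 eV.
With Z = 2, ΔE = 54.40 × (1/n_f² − 1/n_i²), so 1/n_f² − 1/n_i² = 0.7498.
With n_f = 1: 1/n_i² = 1/1 − 0.7498 = 0.2502, so n_i ≈ 2.00.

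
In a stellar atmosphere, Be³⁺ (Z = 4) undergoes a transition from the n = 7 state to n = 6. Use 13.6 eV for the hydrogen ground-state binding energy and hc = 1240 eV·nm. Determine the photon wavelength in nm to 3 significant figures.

For Z = 4 the level energies scale as Z², so the effective Rydberg energy is 13.6 × 16 = 217.6 eV.
ΔE = 217.6 × (1/6² − 1/7²) = 217.6 × 0.007370 = 1.604 eV.
λ = hc/ΔE = 1240 / 1.604 = 773 nm.

773 nm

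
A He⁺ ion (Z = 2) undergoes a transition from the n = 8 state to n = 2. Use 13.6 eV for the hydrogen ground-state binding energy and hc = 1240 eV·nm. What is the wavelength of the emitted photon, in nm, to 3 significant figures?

For Z = 2 the level energies scale as Z², so the effective Rydberg energy is 13.6 × 4 = 54.40 eV.
ΔE = 54.40 × (1/2² − 1/8²) = 54.40 × 0.2344 = 12.75 eV.
λ = hc/ΔE = 1240 / 12.75 = 97.3 nm.

97.3 nm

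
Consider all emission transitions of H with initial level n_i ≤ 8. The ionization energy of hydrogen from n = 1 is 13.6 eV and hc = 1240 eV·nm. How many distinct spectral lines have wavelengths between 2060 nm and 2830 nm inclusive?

2

Enumerate all n_i → n_f pairs with 1 ≤ n_f < n_i ≤ 8 and compute λ = 1240 / [13.6·1·(1/n_f² − 1/n_i²)].
Lines falling in [2060, 2830] nm: 7→4 (2166 nm), 6→4 (2626 nm).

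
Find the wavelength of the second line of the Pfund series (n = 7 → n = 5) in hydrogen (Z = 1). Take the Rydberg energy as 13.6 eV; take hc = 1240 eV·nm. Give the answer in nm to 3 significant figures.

4650 nm

The Pfund series terminates on n_f = 5; the second line has n_i = 5+2 = 7.
ΔE = 13.60 × (1/5² − 1/7²) = 0.2664 eV.
λ = 1240 / 0.2664 = 4650 nm.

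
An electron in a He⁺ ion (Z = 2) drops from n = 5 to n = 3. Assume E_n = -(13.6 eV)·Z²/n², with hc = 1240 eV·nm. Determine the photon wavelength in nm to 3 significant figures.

321 nm

For Z = 2 the level energies scale as Z², so the effective Rydberg energy is 13.6 × 4 = 54.40 eV.
ΔE = 54.40 × (1/3² − 1/5²) = 54.40 × 0.07111 = 3.868 eV.
λ = hc/ΔE = 1240 / 3.868 = 321 nm.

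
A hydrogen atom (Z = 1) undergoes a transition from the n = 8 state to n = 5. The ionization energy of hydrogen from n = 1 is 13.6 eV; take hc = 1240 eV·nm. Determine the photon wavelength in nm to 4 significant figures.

ΔE = 13.60 × (1/5² − 1/8²) = 13.60 × 0.02438 = 0.3315 eV.
λ = hc/ΔE = 1240 / 0.3315 = 3741 nm.
This line belongs to the Pfund series.

3741 nm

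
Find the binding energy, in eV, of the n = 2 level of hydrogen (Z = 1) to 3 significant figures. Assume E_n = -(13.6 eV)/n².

3.40 eV

E_2 = −13.60/4 = −3.40 eV, so ionization (to E = 0) requires 3.40 eV.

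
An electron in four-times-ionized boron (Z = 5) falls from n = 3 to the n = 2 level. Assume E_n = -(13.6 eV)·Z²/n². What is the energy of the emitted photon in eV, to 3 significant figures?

47.2 eV

The Bohr energies scale as Z², so for Z = 5: E_n = −340.0/n² eV.
E_3 = −340.0/9 = −37.78 eV and E_2 = −340.0/4 = −85.00 eV.
The photon energy is |E_3 − E_2| = 47.2 eV.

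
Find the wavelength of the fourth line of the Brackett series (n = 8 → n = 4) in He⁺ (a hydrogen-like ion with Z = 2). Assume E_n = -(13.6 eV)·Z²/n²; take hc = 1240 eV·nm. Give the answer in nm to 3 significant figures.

486 nm

The Brackett series terminates on n_f = 4; the fourth line has n_i = 4+4 = 8.
ΔE = 54.40 × (1/4² − 1/8²) = 2.550 eV.
λ = 1240 / 2.550 = 486 nm.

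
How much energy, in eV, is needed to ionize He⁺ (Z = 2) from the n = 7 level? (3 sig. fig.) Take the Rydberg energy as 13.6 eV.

1.11 eV

E_n = −13.6 Z²/n² = −54.40/n² eV for Z = 2.
E_7 = −54.40/49 = −1.11 eV, so ionization (to E = 0) requires 1.11 eV.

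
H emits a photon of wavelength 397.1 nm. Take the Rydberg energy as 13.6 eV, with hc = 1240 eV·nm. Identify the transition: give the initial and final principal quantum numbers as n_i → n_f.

The photon energy is ΔE = hc/λ = 1240 / 397.1 = 3.123 eV.
With Z = 1, ΔE = 13.60 × (1/n_f² − 1/n_i²), so 1/n_f² − 1/n_i² = 0.2296.
Trying n_f = 2 gives 1/n_i² = 0.02039, i.e. n_i ≈ 7; this pair matches.

n_i = 7, n_f = 2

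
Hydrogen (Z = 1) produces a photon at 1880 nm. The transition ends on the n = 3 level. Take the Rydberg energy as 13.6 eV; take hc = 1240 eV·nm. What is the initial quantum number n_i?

n_i = 4

The photon energy is ΔE = hc/λ = 1240 / 1880 = 0.6596 eV.
With Z = 1, ΔE = 13.60 × (1/n_f² − 1/n_i²), so 1/n_f² − 1/n_i² = 0.04850.
With n_f = 3: 1/n_i² = 1/9 − 0.04850 = 0.06261, so n_i ≈ 4.00.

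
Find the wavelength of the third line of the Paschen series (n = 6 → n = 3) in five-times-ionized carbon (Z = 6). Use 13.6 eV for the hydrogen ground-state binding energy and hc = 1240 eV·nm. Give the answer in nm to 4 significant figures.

The Paschen series terminates on n_f = 3; the third line has n_i = 3+3 = 6.
ΔE = 489.6 × (1/3² − 1/6²) = 40.80 eV.
λ = 1240 / 40.80 = 30.39 nm.

30.39 nm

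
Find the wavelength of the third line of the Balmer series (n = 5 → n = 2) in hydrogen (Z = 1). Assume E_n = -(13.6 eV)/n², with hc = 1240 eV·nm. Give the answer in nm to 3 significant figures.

The Balmer series terminates on n_f = 2; the third line has n_i = 2+3 = 5.
ΔE = 13.60 × (1/2² − 1/5²) = 2.856 eV.
λ = 1240 / 2.856 = 434 nm.

434 nm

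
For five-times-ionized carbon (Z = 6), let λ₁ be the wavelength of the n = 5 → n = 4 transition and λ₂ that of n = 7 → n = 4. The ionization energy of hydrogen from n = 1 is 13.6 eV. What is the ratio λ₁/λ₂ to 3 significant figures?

1.87

λ ∝ 1/ΔE ∝ 1/(1/n_f² − 1/n_i²), and the Z² and hc factors cancel in the ratio.
λ₁/λ₂ = (1/4² − 1/7²)/(1/4² − 1/5²) = 0.04209/0.02250 = 1.87.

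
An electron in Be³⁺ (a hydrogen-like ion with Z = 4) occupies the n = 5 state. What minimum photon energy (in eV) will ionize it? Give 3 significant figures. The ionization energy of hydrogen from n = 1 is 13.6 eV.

8.70 eV

E_n = −13.6 Z²/n² = −217.6/n² eV for Z = 4.
E_5 = −217.6/25 = −8.70 eV, so ionization (to E = 0) requires 8.70 eV.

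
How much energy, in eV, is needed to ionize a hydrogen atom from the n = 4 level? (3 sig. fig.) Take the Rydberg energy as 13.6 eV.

E_4 = −13.60/16 = −0.850 eV, so ionization (to E = 0) requires 0.850 eV.

0.850 eV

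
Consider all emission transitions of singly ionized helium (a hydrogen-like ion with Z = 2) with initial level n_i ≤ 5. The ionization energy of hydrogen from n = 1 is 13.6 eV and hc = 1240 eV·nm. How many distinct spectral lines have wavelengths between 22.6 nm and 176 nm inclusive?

Enumerate all n_i → n_f pairs with 1 ≤ n_f < n_i ≤ 5 and compute λ = 1240 / [13.6·4·(1/n_f² − 1/n_i²)].
Lines falling in [22.6, 176] nm: 5→1 (23.74 nm), 4→1 (24.31 nm), 3→1 (25.64 nm), 2→1 (30.39 nm), 5→2 (108.5 nm), 4→2 (121.6 nm), 3→2 (164.1 nm).

7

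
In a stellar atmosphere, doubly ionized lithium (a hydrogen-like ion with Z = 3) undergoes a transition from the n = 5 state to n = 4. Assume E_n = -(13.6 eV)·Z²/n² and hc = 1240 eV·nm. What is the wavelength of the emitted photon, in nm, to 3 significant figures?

For Z = 3 the level energies scale as Z², so the effective Rydberg energy is 13.6 × 9 = 122.4 eV.
ΔE = 122.4 × (1/4² − 1/5²) = 122.4 × 0.02250 = 2.754 eV.
λ = hc/ΔE = 1240 / 2.754 = 450 nm.

450 nm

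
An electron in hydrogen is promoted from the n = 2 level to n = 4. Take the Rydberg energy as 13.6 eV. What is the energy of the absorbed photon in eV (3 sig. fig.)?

2.55 eV

E_4 = −13.60/16 = −0.8500 eV and E_2 = −13.60/4 = −3.400 eV.
The photon energy is |E_4 − E_2| = 2.55 eV.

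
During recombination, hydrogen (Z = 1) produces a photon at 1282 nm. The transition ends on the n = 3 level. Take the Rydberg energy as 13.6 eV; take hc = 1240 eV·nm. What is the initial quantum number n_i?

n_i = 5

The photon energy is ΔE = hc/λ = 1240 / 1282 = 0.9672 eV.
With Z = 1, ΔE = 13.60 × (1/n_f² − 1/n_i²), so 1/n_f² − 1/n_i² = 0.07112.
With n_f = 3: 1/n_i² = 1/9 − 0.07112 = 0.03999, so n_i ≈ 5.00.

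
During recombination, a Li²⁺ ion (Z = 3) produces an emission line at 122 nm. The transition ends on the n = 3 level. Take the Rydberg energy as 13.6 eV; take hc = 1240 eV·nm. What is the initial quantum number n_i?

n_i = 6

The photon energy is ΔE = hc/λ = 1240 / 122 = 10.16 eV.
With Z = 3, ΔE = 122.4 × (1/n_f² − 1/n_i²), so 1/n_f² − 1/n_i² = 0.08304.
With n_f = 3: 1/n_i² = 1/9 − 0.08304 = 0.02807, so n_i ≈ 5.97.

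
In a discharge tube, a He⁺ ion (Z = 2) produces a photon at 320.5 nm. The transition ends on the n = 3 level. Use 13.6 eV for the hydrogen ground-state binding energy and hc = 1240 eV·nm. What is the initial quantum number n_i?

n_i = 5

The photon energy is ΔE = hc/λ = 1240 / 320.5 = 3.869 eV.
With Z = 2, ΔE = 54.40 × (1/n_f² − 1/n_i²), so 1/n_f² − 1/n_i² = 0.07112.
With n_f = 3: 1/n_i² = 1/9 − 0.07112 = 0.03999, so n_i ≈ 5.00.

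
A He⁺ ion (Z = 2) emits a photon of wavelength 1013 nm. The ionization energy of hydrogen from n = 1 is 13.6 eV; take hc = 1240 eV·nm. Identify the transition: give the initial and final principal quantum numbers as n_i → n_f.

The photon energy is ΔE = hc/λ = 1240 / 1013 = 1.224 eV.
With Z = 2, ΔE = 54.40 × (1/n_f² − 1/n_i²), so 1/n_f² − 1/n_i² = 0.02250.
Trying n_f = 4 gives 1/n_i² = 0.04000, i.e. n_i ≈ 5; this pair matches.

n_i = 5, n_f = 4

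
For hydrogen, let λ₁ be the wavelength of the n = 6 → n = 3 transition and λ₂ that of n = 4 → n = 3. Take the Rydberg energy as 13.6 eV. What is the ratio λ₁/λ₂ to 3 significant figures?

λ ∝ 1/ΔE ∝ 1/(1/n_f² − 1/n_i²), and the Z² and hc factors cancel in the ratio.
λ₁/λ₂ = (1/3² − 1/4²)/(1/3² − 1/6²) = 0.04861/0.08333 = 0.583.

0.583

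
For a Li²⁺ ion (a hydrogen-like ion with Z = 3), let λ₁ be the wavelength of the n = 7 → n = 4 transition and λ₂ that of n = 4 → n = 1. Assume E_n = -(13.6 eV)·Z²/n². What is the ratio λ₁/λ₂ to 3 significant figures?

λ ∝ 1/ΔE ∝ 1/(1/n_f² − 1/n_i²), and the Z² and hc factors cancel in the ratio.
λ₁/λ₂ = (1/1² − 1/4²)/(1/4² − 1/7²) = 0.9375/0.04209 = 22.3.

22.3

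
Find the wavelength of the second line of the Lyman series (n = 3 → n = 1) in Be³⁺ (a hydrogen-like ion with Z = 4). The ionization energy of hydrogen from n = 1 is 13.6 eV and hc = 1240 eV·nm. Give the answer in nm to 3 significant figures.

6.41 nm

The Lyman series terminates on n_f = 1; the second line has n_i = 1+2 = 3.
ΔE = 217.6 × (1/1² − 1/3²) = 193.4 eV.
λ = 1240 / 193.4 = 6.41 nm.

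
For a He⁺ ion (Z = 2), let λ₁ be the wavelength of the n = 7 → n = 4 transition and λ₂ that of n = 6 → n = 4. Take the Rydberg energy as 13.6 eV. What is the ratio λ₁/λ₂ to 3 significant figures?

0.825

λ ∝ 1/ΔE ∝ 1/(1/n_f² − 1/n_i²), and the Z² and hc factors cancel in the ratio.
λ₁/λ₂ = (1/4² − 1/6²)/(1/4² − 1/7²) = 0.03472/0.04209 = 0.825.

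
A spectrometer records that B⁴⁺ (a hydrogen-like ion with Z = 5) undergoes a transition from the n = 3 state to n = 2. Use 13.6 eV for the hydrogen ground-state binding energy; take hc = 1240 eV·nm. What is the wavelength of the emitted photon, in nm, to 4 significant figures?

For Z = 5 the level energies scale as Z², so the effective Rydberg energy is 13.6 × 25 = 340.0 eV.
ΔE = 340.0 × (1/2² − 1/3²) = 340.0 × 0.1389 = 47.22 eV.
λ = hc/ΔE = 1240 / 47.22 = 26.26 nm.

26.26 nm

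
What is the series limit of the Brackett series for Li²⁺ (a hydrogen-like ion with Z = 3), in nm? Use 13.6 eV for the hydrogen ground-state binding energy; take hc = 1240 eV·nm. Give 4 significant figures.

162.1 nm

The Brackett series has lower level n_f = 4; the series limit corresponds to n_i → ∞.
ΔE_max = 13.6 × 9 / 4² = 7.650 eV.
λ_min = 1240 / 7.650 = 162.1 nm.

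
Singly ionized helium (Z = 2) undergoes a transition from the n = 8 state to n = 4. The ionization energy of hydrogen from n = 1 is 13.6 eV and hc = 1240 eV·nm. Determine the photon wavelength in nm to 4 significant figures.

486.3 nm

For Z = 2 the level energies scale as Z², so the effective Rydberg energy is 13.6 × 4 = 54.40 eV.
ΔE = 54.40 × (1/4² − 1/8²) = 54.40 × 0.04688 = 2.550 eV.
λ = hc/ΔE = 1240 / 2.550 = 486.3 nm.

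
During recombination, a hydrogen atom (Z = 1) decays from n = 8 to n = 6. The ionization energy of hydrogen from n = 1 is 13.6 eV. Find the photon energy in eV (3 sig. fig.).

E_8 = −13.60/64 = −0.2125 eV and E_6 = −13.60/36 = −0.3778 eV.
The photon energy is |E_8 − E_6| = 0.165 eV.

0.165 eV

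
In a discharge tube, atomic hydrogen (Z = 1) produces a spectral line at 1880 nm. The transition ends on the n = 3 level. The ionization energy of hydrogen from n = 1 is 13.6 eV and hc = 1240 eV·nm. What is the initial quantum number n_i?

The photon energy is ΔE = hc/λ = 1240 / 1880 = 0.6596 eV.
With Z = 1, ΔE = 13.60 × (1/n_f² − 1/n_i²), so 1/n_f² − 1/n_i² = 0.04850.
With n_f = 3: 1/n_i² = 1/9 − 0.04850 = 0.06261, so n_i ≈ 4.00.

n_i = 4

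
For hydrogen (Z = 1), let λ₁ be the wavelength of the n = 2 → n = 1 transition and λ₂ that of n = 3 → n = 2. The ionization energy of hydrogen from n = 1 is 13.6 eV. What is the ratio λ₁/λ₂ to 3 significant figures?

λ ∝ 1/ΔE ∝ 1/(1/n_f² − 1/n_i²), and the Z² and hc factors cancel in the ratio.
λ₁/λ₂ = (1/2² − 1/3²)/(1/1² − 1/2²) = 0.1389/0.7500 = 0.185.

0.185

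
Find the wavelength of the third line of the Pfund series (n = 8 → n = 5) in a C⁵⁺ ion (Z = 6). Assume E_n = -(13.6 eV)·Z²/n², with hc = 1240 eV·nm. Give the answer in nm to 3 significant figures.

104 nm

The Pfund series terminates on n_f = 5; the third line has n_i = 5+3 = 8.
ΔE = 489.6 × (1/5² − 1/8²) = 11.93 eV.
λ = 1240 / 11.93 = 104 nm.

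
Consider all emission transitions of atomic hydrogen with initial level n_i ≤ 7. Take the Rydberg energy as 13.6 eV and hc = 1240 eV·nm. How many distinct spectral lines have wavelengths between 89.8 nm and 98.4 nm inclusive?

Enumerate all n_i → n_f pairs with 1 ≤ n_f < n_i ≤ 7 and compute λ = 1240 / [13.6·1·(1/n_f² − 1/n_i²)].
Lines falling in [89.8, 98.4] nm: 7→1 (93.08 nm), 6→1 (93.78 nm), 5→1 (94.98 nm), 4→1 (97.25 nm).

4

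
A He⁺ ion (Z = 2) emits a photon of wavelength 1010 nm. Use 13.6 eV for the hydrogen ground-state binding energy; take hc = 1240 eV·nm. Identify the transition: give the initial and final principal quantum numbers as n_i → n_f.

The photon energy is ΔE = hc/λ = 1240 / 1010 = 1.228 eV.
With Z = 2, ΔE = 54.40 × (1/n_f² − 1/n_i²), so 1/n_f² − 1/n_i² = 0.02257.
Trying n_f = 4 gives 1/n_i² = 0.03993, i.e. n_i ≈ 5; this pair matches.

n_i = 5, n_f = 4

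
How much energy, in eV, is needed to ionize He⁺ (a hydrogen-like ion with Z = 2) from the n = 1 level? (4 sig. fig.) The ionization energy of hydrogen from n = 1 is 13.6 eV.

54.40 eV

E_n = −13.6 Z²/n² = −54.40/n² eV for Z = 2.
E_1 = −54.40/1 = −54.40 eV, so ionization (to E = 0) requires 54.40 eV.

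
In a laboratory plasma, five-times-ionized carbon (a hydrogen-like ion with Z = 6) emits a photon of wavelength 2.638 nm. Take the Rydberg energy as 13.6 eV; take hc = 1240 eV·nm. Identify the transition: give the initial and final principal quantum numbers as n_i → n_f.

The photon energy is ΔE = hc/λ = 1240 / 2.638 = 470.1 eV.
With Z = 6, ΔE = 489.6 × (1/n_f² − 1/n_i²), so 1/n_f² − 1/n_i² = 0.9601.
Trying n_f = 1 gives 1/n_i² = 0.03992, i.e. n_i ≈ 5; this pair matches.

n_i = 5, n_f = 1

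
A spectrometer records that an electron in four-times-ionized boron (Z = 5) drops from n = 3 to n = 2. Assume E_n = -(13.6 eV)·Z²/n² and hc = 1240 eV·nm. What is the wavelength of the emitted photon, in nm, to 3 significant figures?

For Z = 5 the level energies scale as Z², so the effective Rydberg energy is 13.6 × 25 = 340.0 eV.
ΔE = 340.0 × (1/2² − 1/3²) = 340.0 × 0.1389 = 47.22 eV.
λ = hc/ΔE = 1240 / 47.22 = 26.3 nm.

26.3 nm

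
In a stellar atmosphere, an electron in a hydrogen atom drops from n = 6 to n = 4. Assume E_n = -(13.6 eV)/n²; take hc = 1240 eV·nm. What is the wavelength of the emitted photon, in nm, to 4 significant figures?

ΔE = 13.60 × (1/4² − 1/6²) = 13.60 × 0.03472 = 0.4722 eV.
λ = hc/ΔE = 1240 / 0.4722 = 2626 nm.

2626 nm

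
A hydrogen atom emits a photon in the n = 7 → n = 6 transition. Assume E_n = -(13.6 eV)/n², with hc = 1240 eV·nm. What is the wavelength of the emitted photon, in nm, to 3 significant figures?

ΔE = 13.60 × (1/6² − 1/7²) = 13.60 × 0.007370 = 0.1002 eV.
λ = hc/ΔE = 1240 / 0.1002 = 12400 nm.

12400 nm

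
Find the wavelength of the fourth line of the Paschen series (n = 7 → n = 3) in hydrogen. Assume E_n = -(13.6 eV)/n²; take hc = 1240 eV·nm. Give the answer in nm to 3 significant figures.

The Paschen series terminates on n_f = 3; the fourth line has n_i = 3+4 = 7.
ΔE = 13.60 × (1/3² − 1/7²) = 1.234 eV.
λ = 1240 / 1.234 = 1010 nm.

1010 nm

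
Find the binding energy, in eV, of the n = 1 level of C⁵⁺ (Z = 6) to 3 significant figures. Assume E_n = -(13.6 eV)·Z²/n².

E_n = −13.6 Z²/n² = −489.6/n² eV for Z = 6.
E_1 = −489.6/1 = −490 eV, so ionization (to E = 0) requires 490 eV.

490 eV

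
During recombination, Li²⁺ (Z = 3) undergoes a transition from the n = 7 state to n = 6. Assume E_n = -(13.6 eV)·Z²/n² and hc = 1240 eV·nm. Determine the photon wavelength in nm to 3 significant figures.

For Z = 3 the level energies scale as Z², so the effective Rydberg energy is 13.6 × 9 = 122.4 eV.
ΔE = 122.4 × (1/6² − 1/7²) = 122.4 × 0.007370 = 0.9020 eV.
λ = hc/ΔE = 1240 / 0.9020 = 1370 nm.

1370 nm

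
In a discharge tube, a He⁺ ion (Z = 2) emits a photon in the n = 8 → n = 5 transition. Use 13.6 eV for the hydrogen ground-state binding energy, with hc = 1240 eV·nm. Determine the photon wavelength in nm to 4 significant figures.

935.1 nm

For Z = 2 the level energies scale as Z², so the effective Rydberg energy is 13.6 × 4 = 54.40 eV.
ΔE = 54.40 × (1/5² − 1/8²) = 54.40 × 0.02438 = 1.326 eV.
λ = hc/ΔE = 1240 / 1.326 = 935.1 nm.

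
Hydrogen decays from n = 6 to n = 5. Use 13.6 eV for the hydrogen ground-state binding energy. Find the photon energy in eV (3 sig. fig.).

0.166 eV

E_6 = −13.60/36 = −0.3778 eV and E_5 = −13.60/25 = −0.5440 eV.
The photon energy is |E_6 − E_5| = 0.166 eV.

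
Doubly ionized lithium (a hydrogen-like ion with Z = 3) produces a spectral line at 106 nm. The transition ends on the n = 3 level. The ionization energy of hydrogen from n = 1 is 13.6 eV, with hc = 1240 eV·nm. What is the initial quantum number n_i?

The photon energy is ΔE = hc/λ = 1240 / 106 = 11.70 eV.
With Z = 3, ΔE = 122.4 × (1/n_f² − 1/n_i²), so 1/n_f² − 1/n_i² = 0.09557.
With n_f = 3: 1/n_i² = 1/9 − 0.09557 = 0.01554, so n_i ≈ 8.02.

n_i = 8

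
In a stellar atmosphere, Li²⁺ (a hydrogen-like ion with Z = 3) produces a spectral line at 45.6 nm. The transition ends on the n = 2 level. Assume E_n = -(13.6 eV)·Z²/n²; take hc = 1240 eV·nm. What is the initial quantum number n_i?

The photon energy is ΔE = hc/λ = 1240 / 45.6 = 27.19 eV.
With Z = 3, ΔE = 122.4 × (1/n_f² − 1/n_i²), so 1/n_f² − 1/n_i² = 0.2222.
With n_f = 2: 1/n_i² = 1/4 − 0.2222 = 0.02784, so n_i ≈ 5.99.

n_i = 6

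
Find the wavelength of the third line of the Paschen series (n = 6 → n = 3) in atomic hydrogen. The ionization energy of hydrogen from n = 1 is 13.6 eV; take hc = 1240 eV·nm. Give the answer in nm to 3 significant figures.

1090 nm

The Paschen series terminates on n_f = 3; the third line has n_i = 3+3 = 6.
ΔE = 13.60 × (1/3² − 1/6²) = 1.133 eV.
λ = 1240 / 1.133 = 1090 nm.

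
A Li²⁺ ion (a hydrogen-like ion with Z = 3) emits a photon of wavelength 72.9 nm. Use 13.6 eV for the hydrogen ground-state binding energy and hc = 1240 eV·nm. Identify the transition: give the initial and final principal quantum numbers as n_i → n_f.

The photon energy is ΔE = hc/λ = 1240 / 72.9 = 17.01 eV.
With Z = 3, ΔE = 122.4 × (1/n_f² − 1/n_i²), so 1/n_f² − 1/n_i² = 0.1390.
Trying n_f = 2 gives 1/n_i² = 0.1110, i.e. n_i ≈ 3; this pair matches.

n_i = 3, n_f = 2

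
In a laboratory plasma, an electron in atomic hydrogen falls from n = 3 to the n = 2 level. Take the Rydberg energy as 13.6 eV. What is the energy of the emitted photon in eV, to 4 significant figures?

E_3 = −13.60/9 = −1.511 eV and E_2 = −13.60/4 = −3.400 eV.
The photon energy is |E_3 − E_2| = 1.889 eV.

1.889 eV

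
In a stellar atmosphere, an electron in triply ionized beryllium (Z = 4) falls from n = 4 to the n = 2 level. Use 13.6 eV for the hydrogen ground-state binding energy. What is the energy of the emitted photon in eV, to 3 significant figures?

The Bohr energies scale as Z², so for Z = 4: E_n = −217.6/n² eV.
E_4 = −217.6/16 = −13.60 eV and E_2 = −217.6/4 = −54.40 eV.
The photon energy is |E_4 − E_2| = 40.8 eV.

40.8 eV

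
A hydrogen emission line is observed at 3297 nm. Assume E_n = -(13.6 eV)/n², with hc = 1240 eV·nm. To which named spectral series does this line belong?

Pfund

ΔE = 1240/3297 = 0.3761 eV.
This matches 13.6 × (1/5² − 1/9²), so n_f = 5: the Pfund series.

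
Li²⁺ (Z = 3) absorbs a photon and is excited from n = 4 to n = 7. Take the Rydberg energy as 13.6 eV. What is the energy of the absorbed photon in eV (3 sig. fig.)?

The Bohr energies scale as Z², so for Z = 3: E_n = −122.4/n² eV.
E_7 = −122.4/49 = −2.498 eV and E_4 = −122.4/16 = −7.650 eV.
The photon energy is |E_7 − E_4| = 5.15 eV.

5.15 eV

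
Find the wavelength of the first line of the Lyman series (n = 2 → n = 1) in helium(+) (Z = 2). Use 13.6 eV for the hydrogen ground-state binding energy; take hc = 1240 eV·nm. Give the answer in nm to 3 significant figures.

30.4 nm

The Lyman series terminates on n_f = 1; the first line has n_i = 1+1 = 2.
ΔE = 54.40 × (1/1² − 1/2²) = 40.80 eV.
λ = 1240 / 40.80 = 30.4 nm.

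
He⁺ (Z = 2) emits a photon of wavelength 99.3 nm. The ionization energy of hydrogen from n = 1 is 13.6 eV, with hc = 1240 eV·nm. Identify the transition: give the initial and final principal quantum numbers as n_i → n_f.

n_i = 7, n_f = 2

The photon energy is ΔE = hc/λ = 1240 / 99.3 = 12.49 eV.
With Z = 2, ΔE = 54.40 × (1/n_f² − 1/n_i²), so 1/n_f² − 1/n_i² = 0.2295.
Trying n_f = 2 gives 1/n_i² = 0.02045, i.e. n_i ≈ 7; this pair matches.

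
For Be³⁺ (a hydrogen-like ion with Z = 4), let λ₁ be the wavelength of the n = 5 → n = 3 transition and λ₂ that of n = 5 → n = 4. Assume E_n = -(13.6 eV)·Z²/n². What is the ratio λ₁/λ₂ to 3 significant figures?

λ ∝ 1/ΔE ∝ 1/(1/n_f² − 1/n_i²), and the Z² and hc factors cancel in the ratio.
λ₁/λ₂ = (1/4² − 1/5²)/(1/3² − 1/5²) = 0.02250/0.07111 = 0.316.

0.316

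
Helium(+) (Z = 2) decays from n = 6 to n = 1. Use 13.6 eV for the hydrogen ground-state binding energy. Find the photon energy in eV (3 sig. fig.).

52.9 eV

The Bohr energies scale as Z², so for Z = 2: E_n = −54.40/n² eV.
E_6 = −54.40/36 = −1.511 eV and E_1 = −54.40/1 = −54.40 eV.
The photon energy is |E_6 − E_1| = 52.9 eV.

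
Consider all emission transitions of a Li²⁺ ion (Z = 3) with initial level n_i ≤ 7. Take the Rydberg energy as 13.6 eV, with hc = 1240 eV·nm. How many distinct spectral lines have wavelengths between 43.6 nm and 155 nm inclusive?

8

Enumerate all n_i → n_f pairs with 1 ≤ n_f < n_i ≤ 7 and compute λ = 1240 / [13.6·9·(1/n_f² − 1/n_i²)].
Lines falling in [43.6, 155] nm: 7→2 (44.12 nm), 6→2 (45.59 nm), 5→2 (48.24 nm), 4→2 (54.03 nm), 3→2 (72.94 nm), 7→3 (111.7 nm), 6→3 (121.6 nm), 5→3 (142.5 nm).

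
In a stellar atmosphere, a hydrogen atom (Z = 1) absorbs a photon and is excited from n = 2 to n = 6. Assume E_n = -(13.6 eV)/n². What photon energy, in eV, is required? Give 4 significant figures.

E_6 = −13.60/36 = −0.3778 eV and E_2 = −13.60/4 = −3.400 eV.
The photon energy is |E_6 − E_2| = 3.022 eV.

3.022 eV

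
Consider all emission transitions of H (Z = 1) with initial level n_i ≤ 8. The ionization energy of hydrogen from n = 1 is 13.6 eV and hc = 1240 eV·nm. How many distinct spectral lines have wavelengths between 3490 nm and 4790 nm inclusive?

3

Enumerate all n_i → n_f pairs with 1 ≤ n_f < n_i ≤ 8 and compute λ = 1240 / [13.6·1·(1/n_f² − 1/n_i²)].
Lines falling in [3490, 4790] nm: 8→5 (3741 nm), 5→4 (4052 nm), 7→5 (4654 nm).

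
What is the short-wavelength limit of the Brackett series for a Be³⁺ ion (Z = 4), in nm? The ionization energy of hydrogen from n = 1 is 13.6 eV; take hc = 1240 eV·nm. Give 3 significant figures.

91.2 nm

The Brackett series has lower level n_f = 4; the series limit corresponds to n_i → ∞.
ΔE_max = 13.6 × 16 / 4² = 13.60 eV.
λ_min = 1240 / 13.60 = 91.2 nm.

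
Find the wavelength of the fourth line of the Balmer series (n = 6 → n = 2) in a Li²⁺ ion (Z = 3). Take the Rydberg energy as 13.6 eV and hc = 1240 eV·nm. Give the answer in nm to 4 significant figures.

45.59 nm

The Balmer series terminates on n_f = 2; the fourth line has n_i = 2+4 = 6.
ΔE = 122.4 × (1/2² − 1/6²) = 27.20 eV.
λ = 1240 / 27.20 = 45.59 nm.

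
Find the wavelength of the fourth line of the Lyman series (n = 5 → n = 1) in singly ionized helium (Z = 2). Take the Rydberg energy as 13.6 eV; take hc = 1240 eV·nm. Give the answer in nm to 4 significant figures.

The Lyman series terminates on n_f = 1; the fourth line has n_i = 1+4 = 5.
ΔE = 54.40 × (1/1² − 1/5²) = 52.22 eV.
λ = 1240 / 52.22 = 23.74 nm.

23.74 nm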